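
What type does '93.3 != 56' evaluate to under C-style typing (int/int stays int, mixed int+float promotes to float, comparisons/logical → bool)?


Operand types: float != int
Rule: comparison yields bool
Result type: bool


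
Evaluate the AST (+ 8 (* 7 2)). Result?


Evaluate inner: (* 7 2) = 14
Evaluate root: (+ 8 14) = 22
Result: 22


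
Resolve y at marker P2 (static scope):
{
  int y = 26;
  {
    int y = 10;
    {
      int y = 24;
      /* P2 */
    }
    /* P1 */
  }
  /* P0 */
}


y declared in the same block as P2
y = 24


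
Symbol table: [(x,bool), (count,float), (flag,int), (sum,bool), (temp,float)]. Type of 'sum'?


Lookup 'sum' → type bool


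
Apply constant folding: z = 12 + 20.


12 + 20 = 32 at compile time
Optimized: z = 32


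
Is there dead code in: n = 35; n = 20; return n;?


first assignment to n is overwritten before any read
Dead: 'n = 35'


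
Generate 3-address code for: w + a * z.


Break into single-operator statements:
t1 = a * z
t2 = w + t1


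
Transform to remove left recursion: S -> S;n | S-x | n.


Left-recursive alternatives: S;n, S-x; non-recursive: n
Introduce S': S -> nS', S' -> ;nS' | -xS' | ε


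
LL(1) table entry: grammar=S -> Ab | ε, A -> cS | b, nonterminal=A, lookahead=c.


For [A, c]: 'c' ∈ FIRST(cS)
Entry: A -> cS


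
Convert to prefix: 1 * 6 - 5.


left-to-right (same/higher precedence on left): tree is (- (* 1 6) 5)
Prefix: - * 1 6 5


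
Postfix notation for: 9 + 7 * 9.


* has higher precedence, evaluate 7*9 first
Postfix: 9 7 9 * +


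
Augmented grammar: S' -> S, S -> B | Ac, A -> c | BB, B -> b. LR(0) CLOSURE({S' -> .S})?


Start: S' -> .S
For each item with dot before a nonterminal B, add B -> .γ for every B-production
Closure: [S' -> .S, S -> .B, S -> .Ac, B -> .b, A -> .c, A -> .BB]


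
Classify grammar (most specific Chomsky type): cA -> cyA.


LHS has context (more than one symbol) and |LHS| ≤ |RHS|
Classification: Type 1 (Context-Sensitive)


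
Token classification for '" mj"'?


Pattern: double-quoted sequence
Type: STRING_LITERAL


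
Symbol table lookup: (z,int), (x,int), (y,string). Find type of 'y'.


Lookup 'y' → type string


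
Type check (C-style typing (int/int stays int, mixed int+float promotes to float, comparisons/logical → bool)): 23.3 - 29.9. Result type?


Operand types: float - float
Rule: mixed int/float promotes to float; int/int stays int
Result type: float


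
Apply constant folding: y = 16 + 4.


16 + 4 = 20 at compile time
Optimized: y = 20


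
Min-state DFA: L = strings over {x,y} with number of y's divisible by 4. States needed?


Track (count of y) mod 4: states 0..3, accept at 0
Minimal DFA: 4 states


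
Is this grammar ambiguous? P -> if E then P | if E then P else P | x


dangling else: 'if E then if E then x else x' parses two ways
Ambiguous


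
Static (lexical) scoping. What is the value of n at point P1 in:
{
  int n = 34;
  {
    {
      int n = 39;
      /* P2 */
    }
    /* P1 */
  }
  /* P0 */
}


P1's block does not declare n; resolves to the enclosing declaration at depth 0
n = 34


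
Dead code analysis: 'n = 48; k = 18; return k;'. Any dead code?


n is assigned but never read
Dead: 'n = 48'


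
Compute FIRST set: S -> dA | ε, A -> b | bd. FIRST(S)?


Per alternative of S: FIRST(dA) = {d}; FIRST(ε) = {ε}
FIRST(S) = {d, ε}


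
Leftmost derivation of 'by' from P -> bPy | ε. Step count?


Derivation: P => bPy => by
Steps: 2


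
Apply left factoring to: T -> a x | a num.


Common prefix: 'a'
Factored: T -> a T', T' -> x | num


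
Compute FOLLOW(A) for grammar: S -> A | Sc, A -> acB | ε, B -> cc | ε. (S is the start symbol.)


$ ∈ FOLLOW(S). For each A -> αBβ: add FIRST(β)\{ε} to FOLLOW(B); if β nullable, add FOLLOW(A).
FOLLOW(A) = {$, c}


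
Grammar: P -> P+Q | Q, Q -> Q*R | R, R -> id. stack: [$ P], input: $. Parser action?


start symbol P on stack, input exhausted
Action: accept


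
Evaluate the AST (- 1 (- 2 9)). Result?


Evaluate inner: (- 2 9) = -7
Evaluate root: (- 1 -7) = 8
Result: 8


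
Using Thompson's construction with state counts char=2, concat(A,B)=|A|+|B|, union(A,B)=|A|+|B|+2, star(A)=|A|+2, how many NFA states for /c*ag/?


Syntax tree has 3 char leaf(s), 0 union(s), 1 star(s)
chars contribute 3×2 = 6; each union adds +2; each star adds +2
Total: 6 + 0 + 2 = 8 states


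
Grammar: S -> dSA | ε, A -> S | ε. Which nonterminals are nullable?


A nonterminal is nullable iff some alternative derives ε (directly, or every symbol in it is nullable)
Nullable: {A, S}


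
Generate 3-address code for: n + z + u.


Break into single-operator statements:
t1 = n + z
t2 = t1 + u


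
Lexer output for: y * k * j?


Scan left to right, longest-match per lexeme
Tokens: ID(y), OP(*), ID(k), OP(*), ID(j)


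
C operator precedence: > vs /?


'/' is multiplicative (level 10); '>' is relational (level 7)
Higher level binds tighter
'/' has higher precedence than '>'


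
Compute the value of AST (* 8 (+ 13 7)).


Evaluate inner: (+ 13 7) = 20
Evaluate root: (* 8 20) = 160
Result: 160


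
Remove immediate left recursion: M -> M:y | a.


Left-recursive alternatives: M:y; non-recursive: a
Introduce M': M -> aM', M' -> :yM' | ε


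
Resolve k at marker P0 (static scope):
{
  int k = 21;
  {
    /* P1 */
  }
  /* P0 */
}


k declared in the same block as P0
k = 21


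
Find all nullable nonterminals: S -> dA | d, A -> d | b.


A nonterminal is nullable iff some alternative derives ε (directly, or every symbol in it is nullable)
Nullable: {}


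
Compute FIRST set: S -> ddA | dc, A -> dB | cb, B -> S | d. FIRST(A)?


Per alternative of A: FIRST(dB) = {d}; FIRST(cb) = {c}
FIRST(A) = {c, d}


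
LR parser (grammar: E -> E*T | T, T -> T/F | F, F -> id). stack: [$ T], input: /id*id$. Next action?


shift '/' to continue T -> T/F
Action: shift


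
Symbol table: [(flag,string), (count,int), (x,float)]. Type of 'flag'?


Lookup 'flag' → type string


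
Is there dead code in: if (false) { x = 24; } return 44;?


condition is constant false, so the whole block is unreachable
Dead: 'if (false) { x = 24; }'


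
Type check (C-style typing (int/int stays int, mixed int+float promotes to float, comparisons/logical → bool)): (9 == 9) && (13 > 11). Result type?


Operand types: bool && bool
Rule: logical operators take bool operands and yield bool
Result type: bool


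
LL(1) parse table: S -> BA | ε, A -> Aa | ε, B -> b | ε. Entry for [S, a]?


For [S, a]: 'a' ∈ FIRST(BA)
Entry: S -> BA


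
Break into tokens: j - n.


Scan left to right, longest-match per lexeme
Tokens: ID(j), OP(-), ID(n)


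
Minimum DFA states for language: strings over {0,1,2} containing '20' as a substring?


KMP-style automaton: 2 progress states + 1 absorbing accept = 3
Minimal DFA: 3 states


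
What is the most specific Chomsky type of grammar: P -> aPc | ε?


Single nonterminal LHS, but a^n c^n is not regular
Classification: Type 2 (Context-Free)


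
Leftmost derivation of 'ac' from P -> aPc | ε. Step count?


Derivation: P => aPc => ac
Steps: 2


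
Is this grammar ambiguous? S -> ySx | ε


balanced y^n…x^n: each string has a unique parse
Unambiguous


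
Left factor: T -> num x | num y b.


Common prefix: 'num'
Factored: T -> num T', T' -> x | y b


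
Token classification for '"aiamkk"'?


Pattern: double-quoted sequence
Type: STRING_LITERAL


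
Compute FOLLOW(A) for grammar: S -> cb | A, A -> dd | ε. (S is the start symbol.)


$ ∈ FOLLOW(S). For each A -> αBβ: add FIRST(β)\{ε} to FOLLOW(B); if β nullable, add FOLLOW(A).
FOLLOW(A) = {$}


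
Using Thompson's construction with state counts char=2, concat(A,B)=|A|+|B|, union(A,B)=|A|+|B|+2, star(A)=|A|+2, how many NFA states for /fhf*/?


Syntax tree has 3 char leaf(s), 0 union(s), 1 star(s)
chars contribute 3×2 = 6; each union adds +2; each star adds +2
Total: 6 + 0 + 2 = 8 states


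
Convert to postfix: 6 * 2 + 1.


Left to right (same or higher precedence on left)
Postfix: 6 2 * 1 +


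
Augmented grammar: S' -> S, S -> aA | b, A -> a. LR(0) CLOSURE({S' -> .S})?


Start: S' -> .S
For each item with dot before a nonterminal B, add B -> .γ for every B-production
Closure: [S' -> .S, S -> .aA, S -> .b]


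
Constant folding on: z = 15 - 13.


15 - 13 = 2 at compile time
Optimized: z = 2


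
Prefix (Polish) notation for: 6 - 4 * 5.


'*' binds tighter: tree is (- 6 (* 4 5))
Prefix: - 6 * 4 5


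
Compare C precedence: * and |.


'*' is multiplicative (level 10); '|' is bitwise OR (level 3)
Higher level binds tighter
'*' has higher precedence than '|'


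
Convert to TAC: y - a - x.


Break into single-operator statements:
t1 = y - a
t2 = t1 - x


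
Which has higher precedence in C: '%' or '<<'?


'%' is multiplicative (level 10); '<<' is shift (level 8)
Higher level binds tighter
'%' has higher precedence than '<<'


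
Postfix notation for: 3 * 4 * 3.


Left to right (same or higher precedence on left)
Postfix: 3 4 * 3 *


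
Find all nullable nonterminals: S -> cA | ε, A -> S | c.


A nonterminal is nullable iff some alternative derives ε (directly, or every symbol in it is nullable)
Nullable: {A, S}


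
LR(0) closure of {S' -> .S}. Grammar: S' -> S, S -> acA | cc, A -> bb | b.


Start: S' -> .S
For each item with dot before a nonterminal B, add B -> .γ for every B-production
Closure: [S' -> .S, S -> .acA, S -> .cc]


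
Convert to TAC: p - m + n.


Break into single-operator statements:
t1 = p - m
t2 = t1 + n


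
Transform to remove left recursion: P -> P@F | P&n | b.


Left-recursive alternatives: P@F, P&n; non-recursive: b
Introduce P': P -> bP', P' -> @FP' | &nP' | ε


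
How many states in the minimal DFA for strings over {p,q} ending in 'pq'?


Track the longest suffix of input matching a prefix of 'pq': 3 classes (prefixes of length 0..2)
Minimal DFA: 3 states


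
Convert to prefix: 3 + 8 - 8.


left-to-right (same/higher precedence on left): tree is (- (+ 3 8) 8)
Prefix: - + 3 8 8


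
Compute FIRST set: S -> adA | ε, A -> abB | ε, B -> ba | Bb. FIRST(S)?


Per alternative of S: FIRST(adA) = {a}; FIRST(ε) = {ε}
FIRST(S) = {a, ε}


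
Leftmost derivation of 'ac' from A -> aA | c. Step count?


Derivation: A => aA => ac
Steps: 2


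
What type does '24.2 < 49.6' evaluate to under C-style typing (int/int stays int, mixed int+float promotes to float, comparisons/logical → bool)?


Operand types: float < float
Rule: comparison yields bool
Result type: bool


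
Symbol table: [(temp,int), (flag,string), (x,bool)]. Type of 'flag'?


Lookup 'flag' → type string


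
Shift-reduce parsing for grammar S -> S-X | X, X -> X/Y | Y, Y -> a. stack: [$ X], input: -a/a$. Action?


lookahead ∉ {/} so X won't extend; reduce S -> X
Action: reduce (S -> X)


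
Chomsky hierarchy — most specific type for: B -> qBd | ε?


Single nonterminal LHS, but q^n d^n is not regular
Classification: Type 2 (Context-Free)


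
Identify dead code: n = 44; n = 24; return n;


first assignment to n is overwritten before any read
Dead: 'n = 44'


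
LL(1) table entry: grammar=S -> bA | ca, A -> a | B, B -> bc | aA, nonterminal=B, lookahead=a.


For [B, a]: 'a' ∈ FIRST(aA)
Entry: B -> aA


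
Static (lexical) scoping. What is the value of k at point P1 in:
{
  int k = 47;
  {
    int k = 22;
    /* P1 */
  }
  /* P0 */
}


k declared in the same block as P1
k = 22


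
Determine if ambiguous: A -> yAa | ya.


balanced y^n…a^n: each string has a unique parse
Unambiguous


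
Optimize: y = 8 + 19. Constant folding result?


8 + 19 = 27 at compile time
Optimized: y = 27


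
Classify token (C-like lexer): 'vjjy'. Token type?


Pattern: letter/underscore followed by alphanumerics, not a keyword
Type: IDENTIFIER


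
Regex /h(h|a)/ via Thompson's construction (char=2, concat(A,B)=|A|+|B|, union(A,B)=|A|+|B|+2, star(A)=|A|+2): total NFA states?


Syntax tree has 3 char leaf(s), 1 union(s), 0 star(s)
chars contribute 3×2 = 6; each union adds +2; each star adds +2
Total: 6 + 2 + 0 = 8 states


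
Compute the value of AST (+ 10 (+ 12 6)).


Evaluate inner: (+ 12 6) = 18
Evaluate root: (+ 10 18) = 28
Result: 28


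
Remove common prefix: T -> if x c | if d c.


Common prefix: 'if'
Factored: T -> if T', T' -> x c | d c


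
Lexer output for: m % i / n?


Scan left to right, longest-match per lexeme
Tokens: ID(m), OP(%), ID(i), OP(/), ID(n)


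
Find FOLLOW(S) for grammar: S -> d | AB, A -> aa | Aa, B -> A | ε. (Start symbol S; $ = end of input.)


$ ∈ FOLLOW(S). For each A -> αBβ: add FIRST(β)\{ε} to FOLLOW(B); if β nullable, add FOLLOW(A).
FOLLOW(S) = {$}


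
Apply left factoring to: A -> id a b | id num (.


Common prefix: 'id'
Factored: A -> id A', A' -> a b | num (


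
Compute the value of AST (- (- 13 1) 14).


Evaluate inner: (- 13 1) = 12
Evaluate root: (- 12 14) = -2
Result: -2


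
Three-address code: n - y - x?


Break into single-operator statements:
t1 = n - y
t2 = t1 - x


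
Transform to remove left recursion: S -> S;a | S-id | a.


Left-recursive alternatives: S;a, S-id; non-recursive: a
Introduce S': S -> aS', S' -> ;aS' | -idS' | ε


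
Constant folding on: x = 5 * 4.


5 * 4 = 20 at compile time
Optimized: x = 20


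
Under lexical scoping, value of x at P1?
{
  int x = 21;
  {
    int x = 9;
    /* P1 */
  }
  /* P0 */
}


x declared in the same block as P1
x = 9


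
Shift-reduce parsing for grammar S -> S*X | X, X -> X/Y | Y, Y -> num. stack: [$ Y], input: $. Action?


'Y' (not preceded by X/) is the handle for X -> Y
Action: reduce (X -> Y)


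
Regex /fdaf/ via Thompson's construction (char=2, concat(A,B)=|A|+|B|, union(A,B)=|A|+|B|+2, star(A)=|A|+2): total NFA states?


Syntax tree has 4 char leaf(s), 0 union(s), 0 star(s)
chars contribute 4×2 = 8; each union adds +2; each star adds +2
Total: 8 + 0 + 0 = 8 states


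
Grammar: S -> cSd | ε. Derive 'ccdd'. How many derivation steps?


Derivation: S => cSd => ccSdd => ccdd
Steps: 3


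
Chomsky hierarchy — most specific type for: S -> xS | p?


Right-linear: every RHS is a terminal or a terminal followed by one nonterminal
Classification: Type 3 (Regular)


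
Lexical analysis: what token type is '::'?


Pattern: operator symbol
Type: OPERATOR


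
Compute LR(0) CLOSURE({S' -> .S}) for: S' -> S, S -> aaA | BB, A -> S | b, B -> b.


Start: S' -> .S
For each item with dot before a nonterminal B, add B -> .γ for every B-production
Closure: [S' -> .S, S -> .aaA, S -> .BB, B -> .b]


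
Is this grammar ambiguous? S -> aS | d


right-linear, alternatives start with distinct terminals 'a' vs 'd': unique leftmost derivation
Unambiguous


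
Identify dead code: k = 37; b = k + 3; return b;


k is read by b's definition; b is returned
No dead code


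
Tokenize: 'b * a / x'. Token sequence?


Scan left to right, longest-match per lexeme
Tokens: ID(b), OP(*), ID(a), OP(/), ID(x)


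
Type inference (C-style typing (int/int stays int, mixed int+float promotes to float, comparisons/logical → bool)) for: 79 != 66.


Operand types: int != int
Rule: comparison yields bool
Result type: bool


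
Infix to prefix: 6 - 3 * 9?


'*' binds tighter: tree is (- 6 (* 3 9))
Prefix: - 6 * 3 9


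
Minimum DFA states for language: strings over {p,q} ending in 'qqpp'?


Track the longest suffix of input matching a prefix of 'qqpp': 5 classes (prefixes of length 0..4)
Minimal DFA: 5 states


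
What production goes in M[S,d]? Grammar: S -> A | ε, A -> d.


For [S, d]: 'd' ∈ FIRST(A)
Entry: S -> A


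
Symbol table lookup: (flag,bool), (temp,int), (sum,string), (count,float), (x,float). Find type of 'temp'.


Lookup 'temp' → type int


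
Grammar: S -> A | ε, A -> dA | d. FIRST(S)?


Per alternative of S: FIRST(A) = {d}; FIRST(ε) = {ε}
FIRST(S) = {d, ε}


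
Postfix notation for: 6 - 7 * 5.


* has higher precedence, evaluate 7*5 first
Postfix: 6 7 5 * -


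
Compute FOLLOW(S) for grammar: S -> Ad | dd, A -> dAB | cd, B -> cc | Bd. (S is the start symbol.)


$ ∈ FOLLOW(S). For each A -> αBβ: add FIRST(β)\{ε} to FOLLOW(B); if β nullable, add FOLLOW(A).
FOLLOW(S) = {$}


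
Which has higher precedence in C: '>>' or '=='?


'>>' is shift (level 8); '==' is equality (level 6)
Higher level binds tighter
'>>' has higher precedence than '=='


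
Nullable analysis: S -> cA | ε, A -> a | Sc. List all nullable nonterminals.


A nonterminal is nullable iff some alternative derives ε (directly, or every symbol in it is nullable)
Nullable: {S}


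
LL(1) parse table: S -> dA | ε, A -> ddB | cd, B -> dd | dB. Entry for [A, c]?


For [A, c]: 'c' ∈ FIRST(cd)
Entry: A -> cd


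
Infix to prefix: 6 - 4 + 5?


left-to-right (same/higher precedence on left): tree is (+ (- 6 4) 5)
Prefix: + - 6 4 5


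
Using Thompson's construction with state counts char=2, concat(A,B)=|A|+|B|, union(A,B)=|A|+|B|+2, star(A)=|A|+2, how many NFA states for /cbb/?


Syntax tree has 3 char leaf(s), 0 union(s), 0 star(s)
chars contribute 3×2 = 6; each union adds +2; each star adds +2
Total: 6 + 0 + 0 = 6 states


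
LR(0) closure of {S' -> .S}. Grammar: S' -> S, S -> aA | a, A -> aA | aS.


Start: S' -> .S
For each item with dot before a nonterminal B, add B -> .γ for every B-production
Closure: [S' -> .S, S -> .aA, S -> .a]


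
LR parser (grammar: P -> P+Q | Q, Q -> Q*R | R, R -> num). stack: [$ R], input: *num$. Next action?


'R' (not preceded by Q*) is the handle for Q -> R
Action: reduce (Q -> R)


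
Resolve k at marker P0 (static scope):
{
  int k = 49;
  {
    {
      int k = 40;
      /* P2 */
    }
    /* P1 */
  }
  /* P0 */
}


k declared in the same block as P0
k = 49


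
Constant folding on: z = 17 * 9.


17 * 9 = 153 at compile time
Optimized: z = 153


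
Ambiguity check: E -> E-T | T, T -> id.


precedence layered via separate nonterminal T: deterministic
Unambiguous


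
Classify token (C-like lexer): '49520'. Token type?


Pattern: digits only
Type: INTEGER_LITERAL


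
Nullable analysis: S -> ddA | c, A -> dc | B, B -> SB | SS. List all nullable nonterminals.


A nonterminal is nullable iff some alternative derives ε (directly, or every symbol in it is nullable)
Nullable: {}


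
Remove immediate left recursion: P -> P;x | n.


Left-recursive alternatives: P;x; non-recursive: n
Introduce P': P -> nP', P' -> ;xP' | ε


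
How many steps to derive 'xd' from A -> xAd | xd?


Derivation: A => xd
Steps: 1


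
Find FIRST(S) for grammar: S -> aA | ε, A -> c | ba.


Per alternative of S: FIRST(aA) = {a}; FIRST(ε) = {ε}
FIRST(S) = {a, ε}


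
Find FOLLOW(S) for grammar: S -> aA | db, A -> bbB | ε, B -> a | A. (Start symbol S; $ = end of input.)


$ ∈ FOLLOW(S). For each A -> αBβ: add FIRST(β)\{ε} to FOLLOW(B); if β nullable, add FOLLOW(A).
FOLLOW(S) = {$}


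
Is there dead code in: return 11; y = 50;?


statement follows a return and is unreachable
Dead: 'y = 50'


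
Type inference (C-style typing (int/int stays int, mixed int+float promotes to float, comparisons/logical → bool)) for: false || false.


Operand types: bool || bool
Rule: logical operators take bool operands and yield bool
Result type: bool


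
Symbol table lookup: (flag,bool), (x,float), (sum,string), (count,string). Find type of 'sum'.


Lookup 'sum' → type string


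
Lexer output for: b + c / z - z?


Scan left to right, longest-match per lexeme
Tokens: ID(b), OP(+), ID(c), OP(/), ID(z), OP(-), ID(z)


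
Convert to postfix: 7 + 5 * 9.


* has higher precedence, evaluate 5*9 first
Postfix: 7 5 9 * +


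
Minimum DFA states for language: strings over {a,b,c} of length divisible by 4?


Track length mod 4: states 0..3, accept at 0
Minimal DFA: 4 states


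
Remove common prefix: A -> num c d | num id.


Common prefix: 'num'
Factored: A -> num A', A' -> c d | id


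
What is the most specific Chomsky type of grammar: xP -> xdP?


LHS has context (more than one symbol) and |LHS| ≤ |RHS|
Classification: Type 1 (Context-Sensitive)


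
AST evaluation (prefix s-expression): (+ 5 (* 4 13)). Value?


Evaluate inner: (* 4 13) = 52
Evaluate root: (+ 5 52) = 57
Result: 57


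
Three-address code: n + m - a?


Break into single-operator statements:
t1 = n + m
t2 = t1 - a


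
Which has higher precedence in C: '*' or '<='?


'*' is multiplicative (level 10); '<=' is relational (level 7)
Higher level binds tighter
'*' has higher precedence than '<='


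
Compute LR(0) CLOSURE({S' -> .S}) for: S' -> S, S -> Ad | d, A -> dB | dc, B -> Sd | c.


Start: S' -> .S
For each item with dot before a nonterminal B, add B -> .γ for every B-production
Closure: [S' -> .S, S -> .Ad, S -> .d, A -> .dB, A -> .dc]


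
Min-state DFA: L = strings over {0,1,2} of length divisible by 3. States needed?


Track length mod 3: states 0..2, accept at 0
Minimal DFA: 3 states


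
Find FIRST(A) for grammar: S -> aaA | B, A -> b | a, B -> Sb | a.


Per alternative of A: FIRST(b) = {b}; FIRST(a) = {a}
FIRST(A) = {a, b}


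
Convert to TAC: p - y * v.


Break into single-operator statements:
t1 = y * v
t2 = p - t1


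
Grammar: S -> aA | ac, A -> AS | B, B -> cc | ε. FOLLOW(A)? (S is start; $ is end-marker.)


$ ∈ FOLLOW(S). For each A -> αBβ: add FIRST(β)\{ε} to FOLLOW(B); if β nullable, add FOLLOW(A).
FOLLOW(A) = {$, a}


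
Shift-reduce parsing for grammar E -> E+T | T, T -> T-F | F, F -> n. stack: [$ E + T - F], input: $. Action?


handle 'T-F' on top
Action: reduce (T -> T-F)


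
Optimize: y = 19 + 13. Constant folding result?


19 + 13 = 32 at compile time
Optimized: y = 32


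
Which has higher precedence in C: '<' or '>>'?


'>>' is shift (level 8); '<' is relational (level 7)
Higher level binds tighter
'>>' has higher precedence than '<'


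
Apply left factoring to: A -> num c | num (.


Common prefix: 'num'
Factored: A -> num A', A' -> c | (


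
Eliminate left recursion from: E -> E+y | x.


Left-recursive alternatives: E+y; non-recursive: x
Introduce E': E -> xE', E' -> +yE' | ε


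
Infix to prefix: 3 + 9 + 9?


left-to-right (same/higher precedence on left): tree is (+ (+ 3 9) 9)
Prefix: + + 3 9 9


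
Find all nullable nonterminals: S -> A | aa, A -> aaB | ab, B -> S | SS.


A nonterminal is nullable iff some alternative derives ε (directly, or every symbol in it is nullable)
Nullable: {}


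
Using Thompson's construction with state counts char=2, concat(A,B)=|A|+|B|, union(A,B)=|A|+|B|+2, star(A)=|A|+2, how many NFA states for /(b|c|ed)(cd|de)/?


Syntax tree has 8 char leaf(s), 3 union(s), 0 star(s)
chars contribute 8×2 = 16; each union adds +2; each star adds +2
Total: 16 + 6 + 0 = 22 states


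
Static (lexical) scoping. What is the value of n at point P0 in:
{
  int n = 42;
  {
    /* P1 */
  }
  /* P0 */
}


n declared in the same block as P0
n = 42


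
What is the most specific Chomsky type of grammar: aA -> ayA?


LHS has context (more than one symbol) and |LHS| ≤ |RHS|
Classification: Type 1 (Context-Sensitive)


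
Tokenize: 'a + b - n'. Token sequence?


Scan left to right, longest-match per lexeme
Tokens: ID(a), OP(+), ID(b), OP(-), ID(n)


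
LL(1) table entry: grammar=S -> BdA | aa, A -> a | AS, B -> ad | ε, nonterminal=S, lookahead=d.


For [S, d]: 'd' ∈ FIRST(BdA)
Entry: S -> BdA


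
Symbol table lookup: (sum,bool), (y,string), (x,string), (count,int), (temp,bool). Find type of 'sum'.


Lookup 'sum' → type bool


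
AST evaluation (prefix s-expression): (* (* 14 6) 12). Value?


Evaluate inner: (* 14 6) = 84
Evaluate root: (* 84 12) = 1008
Result: 1008


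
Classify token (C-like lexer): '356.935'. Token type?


Pattern: digits with a decimal point
Type: FLOAT_LITERAL


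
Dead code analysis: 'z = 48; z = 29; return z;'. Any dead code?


first assignment to z is overwritten before any read
Dead: 'z = 48'


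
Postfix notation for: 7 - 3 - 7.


Left to right (same or higher precedence on left)
Postfix: 7 3 - 7 -


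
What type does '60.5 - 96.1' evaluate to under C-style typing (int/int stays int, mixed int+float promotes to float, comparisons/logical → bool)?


Operand types: float - float
Rule: mixed int/float promotes to float; int/int stays int
Result type: float


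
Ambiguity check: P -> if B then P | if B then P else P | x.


dangling else: 'if B then if B then x else x' parses two ways
Ambiguous


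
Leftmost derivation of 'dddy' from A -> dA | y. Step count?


Derivation: A => dA => ddA => dddA => dddy
Steps: 4


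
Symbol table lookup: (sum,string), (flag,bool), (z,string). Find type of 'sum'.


Lookup 'sum' → type string


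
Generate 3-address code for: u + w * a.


Break into single-operator statements:
t1 = w * a
t2 = u + t1


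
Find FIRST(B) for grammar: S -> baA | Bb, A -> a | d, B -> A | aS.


Per alternative of B: FIRST(A) = {a, d}; FIRST(aS) = {a}
FIRST(B) = {a, d}


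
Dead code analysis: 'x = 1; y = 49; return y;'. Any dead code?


x is assigned but never read
Dead: 'x = 1'


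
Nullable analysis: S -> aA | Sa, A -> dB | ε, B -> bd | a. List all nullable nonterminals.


A nonterminal is nullable iff some alternative derives ε (directly, or every symbol in it is nullable)
Nullable: {A}


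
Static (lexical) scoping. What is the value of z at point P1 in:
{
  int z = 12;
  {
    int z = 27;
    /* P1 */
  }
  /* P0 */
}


z declared in the same block as P1
z = 27


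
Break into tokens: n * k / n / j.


Scan left to right, longest-match per lexeme
Tokens: ID(n), OP(*), ID(k), OP(/), ID(n), OP(/), ID(j)


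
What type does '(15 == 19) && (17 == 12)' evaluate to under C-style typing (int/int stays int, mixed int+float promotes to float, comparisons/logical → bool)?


Operand types: bool && bool
Rule: logical operators take bool operands and yield bool
Result type: bool


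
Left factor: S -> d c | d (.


Common prefix: 'd'
Factored: S -> d S', S' -> c | (


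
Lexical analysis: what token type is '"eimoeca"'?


Pattern: double-quoted sequence
Type: STRING_LITERAL


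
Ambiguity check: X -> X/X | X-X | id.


'id/id-id' has two parse trees (no precedence encoded between / and -)
Ambiguous


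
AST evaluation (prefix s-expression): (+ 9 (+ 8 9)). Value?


Evaluate inner: (+ 8 9) = 17
Evaluate root: (+ 9 17) = 26
Result: 26


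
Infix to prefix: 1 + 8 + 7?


left-to-right (same/higher precedence on left): tree is (+ (+ 1 8) 7)
Prefix: + + 1 8 7


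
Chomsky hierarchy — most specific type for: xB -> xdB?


LHS has context (more than one symbol) and |LHS| ≤ |RHS|
Classification: Type 1 (Context-Sensitive)


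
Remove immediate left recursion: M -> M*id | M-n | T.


Left-recursive alternatives: M*id, M-n; non-recursive: T
Introduce M': M -> TM', M' -> *idM' | -nM' | ε


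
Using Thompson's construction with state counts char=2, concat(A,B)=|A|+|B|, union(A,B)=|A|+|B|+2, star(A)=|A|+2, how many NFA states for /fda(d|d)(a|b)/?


Syntax tree has 7 char leaf(s), 2 union(s), 0 star(s)
chars contribute 7×2 = 14; each union adds +2; each star adds +2
Total: 14 + 4 + 0 = 18 states


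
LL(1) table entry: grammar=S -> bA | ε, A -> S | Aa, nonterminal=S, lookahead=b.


For [S, b]: 'b' ∈ FIRST(bA)
Entry: S -> bA


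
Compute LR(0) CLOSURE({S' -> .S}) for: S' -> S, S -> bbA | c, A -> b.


Start: S' -> .S
For each item with dot before a nonterminal B, add B -> .γ for every B-production
Closure: [S' -> .S, S -> .bbA, S -> .c]


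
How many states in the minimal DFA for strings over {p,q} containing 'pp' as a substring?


KMP-style automaton: 2 progress states + 1 absorbing accept = 3
Minimal DFA: 3 states


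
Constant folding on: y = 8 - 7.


8 - 7 = 1 at compile time
Optimized: y = 1


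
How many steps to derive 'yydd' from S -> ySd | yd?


Derivation: S => ySd => yydd
Steps: 2


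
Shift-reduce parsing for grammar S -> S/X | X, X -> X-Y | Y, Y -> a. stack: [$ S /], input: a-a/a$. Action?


no handle ('S/' is not any RHS); shift 'a'
Action: shift


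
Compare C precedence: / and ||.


'/' is multiplicative (level 10); '||' is logical OR (level 1)
Higher level binds tighter
'/' has higher precedence than '||'


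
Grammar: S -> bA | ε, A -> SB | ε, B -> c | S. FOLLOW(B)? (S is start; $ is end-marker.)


$ ∈ FOLLOW(S). For each A -> αBβ: add FIRST(β)\{ε} to FOLLOW(B); if β nullable, add FOLLOW(A).
FOLLOW(B) = {$, b, c}


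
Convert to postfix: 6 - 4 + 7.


Left to right (same or higher precedence on left)
Postfix: 6 4 - 7 +


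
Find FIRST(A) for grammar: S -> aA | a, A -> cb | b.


Per alternative of A: FIRST(cb) = {c}; FIRST(b) = {b}
FIRST(A) = {b, c}


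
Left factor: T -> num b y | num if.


Common prefix: 'num'
Factored: T -> num T', T' -> b y | if


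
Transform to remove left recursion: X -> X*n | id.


Left-recursive alternatives: X*n; non-recursive: id
Introduce X': X -> idX', X' -> *nX' | ε


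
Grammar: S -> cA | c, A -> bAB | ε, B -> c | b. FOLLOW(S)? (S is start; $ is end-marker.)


$ ∈ FOLLOW(S). For each A -> αBβ: add FIRST(β)\{ε} to FOLLOW(B); if β nullable, add FOLLOW(A).
FOLLOW(S) = {$}


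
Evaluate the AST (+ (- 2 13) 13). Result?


Evaluate inner: (- 2 13) = -11
Evaluate root: (+ -11 13) = 2
Result: 2


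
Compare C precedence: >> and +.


'+' is additive (level 9); '>>' is shift (level 8)
Higher level binds tighter
'+' has higher precedence than '>>'


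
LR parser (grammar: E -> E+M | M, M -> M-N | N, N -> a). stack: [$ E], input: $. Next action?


start symbol E on stack, input exhausted
Action: accept


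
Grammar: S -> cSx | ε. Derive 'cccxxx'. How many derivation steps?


Derivation: S => cSx => ccSxx => cccSxxx => cccxxx
Steps: 4


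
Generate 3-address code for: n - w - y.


Break into single-operator statements:
t1 = n - w
t2 = t1 - y


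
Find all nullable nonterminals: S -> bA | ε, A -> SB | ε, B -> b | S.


A nonterminal is nullable iff some alternative derives ε (directly, or every symbol in it is nullable)
Nullable: {A, B, S}


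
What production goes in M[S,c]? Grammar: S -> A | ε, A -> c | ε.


For [S, c]: 'c' ∈ FIRST(A)
Entry: S -> A


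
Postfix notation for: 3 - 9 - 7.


Left to right (same or higher precedence on left)
Postfix: 3 9 - 7 -


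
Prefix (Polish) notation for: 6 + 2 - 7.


left-to-right (same/higher precedence on left): tree is (- (+ 6 2) 7)
Prefix: - + 6 2 7


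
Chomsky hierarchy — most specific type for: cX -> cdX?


LHS has context (more than one symbol) and |LHS| ≤ |RHS|
Classification: Type 1 (Context-Sensitive)


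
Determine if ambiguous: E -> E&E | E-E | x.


'x&x-x' has two parse trees (no precedence encoded between & and -)
Ambiguous


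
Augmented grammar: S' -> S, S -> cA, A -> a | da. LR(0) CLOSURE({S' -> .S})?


Start: S' -> .S
For each item with dot before a nonterminal B, add B -> .γ for every B-production
Closure: [S' -> .S, S -> .cA]


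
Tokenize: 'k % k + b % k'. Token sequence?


Scan left to right, longest-match per lexeme
Tokens: ID(k), OP(%), ID(k), OP(+), ID(b), OP(%), ID(k)


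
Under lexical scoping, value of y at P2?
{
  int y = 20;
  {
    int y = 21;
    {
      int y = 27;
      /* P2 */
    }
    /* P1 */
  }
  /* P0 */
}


y declared in the same block as P2
y = 27


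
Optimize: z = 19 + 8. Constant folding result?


19 + 8 = 27 at compile time
Optimized: z = 27


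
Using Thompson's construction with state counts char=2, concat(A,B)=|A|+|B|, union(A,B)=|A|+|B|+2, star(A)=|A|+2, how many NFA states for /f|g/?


Syntax tree has 2 char leaf(s), 1 union(s), 0 star(s)
chars contribute 2×2 = 4; each union adds +2; each star adds +2
Total: 4 + 2 + 0 = 6 states


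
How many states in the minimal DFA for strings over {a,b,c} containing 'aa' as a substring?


KMP-style automaton: 2 progress states + 1 absorbing accept = 3
Minimal DFA: 3 states


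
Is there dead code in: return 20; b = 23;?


statement follows a return and is unreachable
Dead: 'b = 23'


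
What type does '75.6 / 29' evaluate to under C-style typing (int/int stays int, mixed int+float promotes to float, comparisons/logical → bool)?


Operand types: float / int
Rule: mixed int/float promotes to float; int/int stays int
Result type: float


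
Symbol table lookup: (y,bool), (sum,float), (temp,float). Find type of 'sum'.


Lookup 'sum' → type float


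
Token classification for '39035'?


Pattern: digits only
Type: INTEGER_LITERAL


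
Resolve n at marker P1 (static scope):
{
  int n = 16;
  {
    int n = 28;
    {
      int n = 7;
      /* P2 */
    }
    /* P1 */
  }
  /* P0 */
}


n declared in the same block as P1
n = 28


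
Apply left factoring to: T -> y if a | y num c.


Common prefix: 'y'
Factored: T -> y T', T' -> if a | num c


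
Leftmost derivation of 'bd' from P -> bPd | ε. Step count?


Derivation: P => bPd => bd
Steps: 2


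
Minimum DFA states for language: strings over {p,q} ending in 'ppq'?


Track the longest suffix of input matching a prefix of 'ppq': 4 classes (prefixes of length 0..3)
Minimal DFA: 4 states


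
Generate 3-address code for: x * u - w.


Break into single-operator statements:
t1 = x * u
t2 = t1 - w


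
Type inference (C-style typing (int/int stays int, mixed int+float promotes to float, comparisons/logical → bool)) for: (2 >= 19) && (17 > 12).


Operand types: bool && bool
Rule: logical operators take bool operands and yield bool
Result type: bool


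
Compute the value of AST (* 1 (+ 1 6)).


Evaluate inner: (+ 1 6) = 7
Evaluate root: (* 1 7) = 7
Result: 7


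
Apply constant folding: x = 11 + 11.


11 + 11 = 22 at compile time
Optimized: x = 22


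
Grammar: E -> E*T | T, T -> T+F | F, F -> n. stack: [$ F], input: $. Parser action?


'F' (not preceded by T+) is the handle for T -> F
Action: reduce (T -> F)


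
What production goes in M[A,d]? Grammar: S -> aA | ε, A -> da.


For [A, d]: 'd' ∈ FIRST(da)
Entry: A -> da


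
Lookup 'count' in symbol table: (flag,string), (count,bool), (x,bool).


Lookup 'count' → type bool


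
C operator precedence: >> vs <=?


'>>' is shift (level 8); '<=' is relational (level 7)
Higher level binds tighter
'>>' has higher precedence than '<='


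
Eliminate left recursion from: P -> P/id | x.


Left-recursive alternatives: P/id; non-recursive: x
Introduce P': P -> xP', P' -> /idP' | ε


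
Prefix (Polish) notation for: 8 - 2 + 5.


left-to-right (same/higher precedence on left): tree is (+ (- 8 2) 5)
Prefix: + - 8 2 5


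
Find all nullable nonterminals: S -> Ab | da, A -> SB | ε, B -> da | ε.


A nonterminal is nullable iff some alternative derives ε (directly, or every symbol in it is nullable)
Nullable: {A, B}


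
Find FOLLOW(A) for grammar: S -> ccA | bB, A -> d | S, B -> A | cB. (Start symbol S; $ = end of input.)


$ ∈ FOLLOW(S). For each A -> αBβ: add FIRST(β)\{ε} to FOLLOW(B); if β nullable, add FOLLOW(A).
FOLLOW(A) = {$}


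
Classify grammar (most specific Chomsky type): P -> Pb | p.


Left-linear: every RHS is a terminal or one nonterminal followed by a terminal
Classification: Type 3 (Regular)


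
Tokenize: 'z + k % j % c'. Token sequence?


Scan left to right, longest-match per lexeme
Tokens: ID(z), OP(+), ID(k), OP(%), ID(j), OP(%), ID(c)


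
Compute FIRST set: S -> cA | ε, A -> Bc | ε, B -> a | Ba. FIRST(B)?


Per alternative of B: FIRST(a) = {a}; FIRST(Ba) = {a}
FIRST(B) = {a}


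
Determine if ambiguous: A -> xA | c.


right-linear, alternatives start with distinct terminals 'x' vs 'c': unique leftmost derivation
Unambiguous


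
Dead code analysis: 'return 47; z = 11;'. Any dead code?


statement follows a return and is unreachable
Dead: 'z = 11'


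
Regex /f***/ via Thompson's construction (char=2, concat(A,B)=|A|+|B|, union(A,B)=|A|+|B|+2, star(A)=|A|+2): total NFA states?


Syntax tree has 1 char leaf(s), 0 union(s), 3 star(s)
chars contribute 1×2 = 2; each union adds +2; each star adds +2
Total: 2 + 0 + 6 = 8 states


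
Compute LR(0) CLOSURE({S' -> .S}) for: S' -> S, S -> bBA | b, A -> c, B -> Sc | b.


Start: S' -> .S
For each item with dot before a nonterminal B, add B -> .γ for every B-production
Closure: [S' -> .S, S -> .bBA, S -> .b]


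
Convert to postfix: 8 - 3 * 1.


* has higher precedence, evaluate 3*1 first
Postfix: 8 3 1 * -


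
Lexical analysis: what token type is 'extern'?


Pattern: reserved word
Type: KEYWORD


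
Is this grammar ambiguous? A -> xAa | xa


balanced x^n…a^n: each string has a unique parse
Unambiguous


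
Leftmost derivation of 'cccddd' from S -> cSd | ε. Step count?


Derivation: S => cSd => ccSdd => cccSddd => cccddd
Steps: 4


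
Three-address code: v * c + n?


Break into single-operator statements:
t1 = v * c
t2 = t1 + n


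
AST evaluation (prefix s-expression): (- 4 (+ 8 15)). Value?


Evaluate inner: (+ 8 15) = 23
Evaluate root: (- 4 23) = -19
Result: -19


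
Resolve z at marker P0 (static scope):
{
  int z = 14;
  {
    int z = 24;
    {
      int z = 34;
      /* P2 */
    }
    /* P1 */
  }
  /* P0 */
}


z declared in the same block as P0
z = 14


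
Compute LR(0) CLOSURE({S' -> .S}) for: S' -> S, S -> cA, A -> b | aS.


Start: S' -> .S
For each item with dot before a nonterminal B, add B -> .γ for every B-production
Closure: [S' -> .S, S -> .cA]


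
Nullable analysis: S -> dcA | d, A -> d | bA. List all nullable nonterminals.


A nonterminal is nullable iff some alternative derives ε (directly, or every symbol in it is nullable)
Nullable: {}


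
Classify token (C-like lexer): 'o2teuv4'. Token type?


Pattern: letter/underscore followed by alphanumerics, not a keyword
Type: IDENTIFIER


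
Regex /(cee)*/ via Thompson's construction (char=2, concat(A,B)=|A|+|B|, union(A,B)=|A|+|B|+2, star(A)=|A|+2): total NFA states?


Syntax tree has 3 char leaf(s), 0 union(s), 1 star(s)
chars contribute 3×2 = 6; each union adds +2; each star adds +2
Total: 6 + 0 + 2 = 8 states


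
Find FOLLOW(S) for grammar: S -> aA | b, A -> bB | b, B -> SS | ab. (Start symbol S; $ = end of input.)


$ ∈ FOLLOW(S). For each A -> αBβ: add FIRST(β)\{ε} to FOLLOW(B); if β nullable, add FOLLOW(A).
FOLLOW(S) = {$, a, b}


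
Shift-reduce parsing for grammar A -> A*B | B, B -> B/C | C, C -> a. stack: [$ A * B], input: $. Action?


handle 'A*B' on top; lookahead ∈ FOLLOW(A) = {*, $}
Action: reduce (A -> A*B)


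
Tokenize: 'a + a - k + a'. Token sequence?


Scan left to right, longest-match per lexeme
Tokens: ID(a), OP(+), ID(a), OP(-), ID(k), OP(+), ID(a)
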